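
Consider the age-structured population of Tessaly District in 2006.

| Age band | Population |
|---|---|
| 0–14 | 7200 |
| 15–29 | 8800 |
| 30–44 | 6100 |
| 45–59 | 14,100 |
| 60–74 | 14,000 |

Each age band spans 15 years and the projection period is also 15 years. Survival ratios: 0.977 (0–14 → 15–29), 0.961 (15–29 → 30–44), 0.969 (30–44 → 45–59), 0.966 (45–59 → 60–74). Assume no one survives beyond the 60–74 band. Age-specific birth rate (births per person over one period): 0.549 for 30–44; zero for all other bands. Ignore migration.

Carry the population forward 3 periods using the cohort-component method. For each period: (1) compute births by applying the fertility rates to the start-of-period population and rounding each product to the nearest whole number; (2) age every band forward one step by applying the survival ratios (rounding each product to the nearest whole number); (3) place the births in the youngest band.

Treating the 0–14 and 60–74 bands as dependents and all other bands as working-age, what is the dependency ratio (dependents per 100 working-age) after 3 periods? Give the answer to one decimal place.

81.7

Let group 1 be 0–14 through group 5 = 60–74.
Period 1:
Births: 6100 * 0.549 = 3349
Group 2: 7200 * 0.977 = 7034
Group 3: 8800 * 0.961 = 8457
Group 4: 6100 * 0.969 = 5911
Group 5: 14100 * 0.966 = 13621
Population now: 0–14=3349, 15–29=7034, 30–44=8457, 45–59=5911, 60–74=13621
Period 2:
Births: 8457 * 0.549 = 4643
Group 2: 3349 * 0.977 = 3272
Group 3: 7034 * 0.961 = 6760
Group 4: 8457 * 0.969 = 8195
Group 5: 5911 * 0.966 = 5710
Population now: 0–14=4643, 15–29=3272, 30–44=6760, 45–59=8195, 60–74=5710
Period 3:
Births: 6760 * 0.549 = 3711
Group 2: 4643 * 0.977 = 4536
Group 3: 3272 * 0.961 = 3144
Group 4: 6760 * 0.969 = 6550
Group 5: 8195 * 0.966 = 7916
Population now: 0–14=3711, 15–29=4536, 30–44=3144, 45–59=6550, 60–74=7916
Dependents (band 0–14 + band 60–74) = 3711 + 7916 = 11627; working-age = 14230; ratio = 11627/14230 × 100 = 81.7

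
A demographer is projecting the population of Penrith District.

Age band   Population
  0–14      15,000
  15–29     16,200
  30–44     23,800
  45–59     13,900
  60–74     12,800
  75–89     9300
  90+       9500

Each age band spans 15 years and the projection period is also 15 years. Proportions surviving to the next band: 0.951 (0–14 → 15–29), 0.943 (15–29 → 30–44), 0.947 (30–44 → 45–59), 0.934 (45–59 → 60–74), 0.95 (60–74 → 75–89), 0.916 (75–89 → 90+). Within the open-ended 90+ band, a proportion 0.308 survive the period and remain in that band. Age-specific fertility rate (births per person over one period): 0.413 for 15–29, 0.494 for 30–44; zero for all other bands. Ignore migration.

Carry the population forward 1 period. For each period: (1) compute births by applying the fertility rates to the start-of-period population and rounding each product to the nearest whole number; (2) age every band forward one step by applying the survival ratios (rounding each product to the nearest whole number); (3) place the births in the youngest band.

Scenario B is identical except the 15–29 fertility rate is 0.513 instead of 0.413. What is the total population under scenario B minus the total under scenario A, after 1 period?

(Bands numbered youngest = 1 to oldest = 7.)
[period 1]
Births: 16200 × 0.413 = 6691, 23800 × 0.494 = 11757 → 18448
Band 2: 15000 × 0.951 = 14265
Band 3: 16200 × 0.943 = 15277
Band 4: 23800 × 0.947 = 22539
Band 5: 13900 × 0.934 = 12983
Band 6: 12800 × 0.95 = 12160
Band 7: 9300 × 0.916 + 9500 × 0.308 = 8519 + 2926 = 11445
→ [18448, 14265, 15277, 22539, 12983, 12160, 11445]
Scenario A total after 1 period: 107117
Scenario B projection —
[period 1]
Births: 16200 × 0.513 = 8311, 23800 × 0.494 = 11757 → 20068
Band 2: 15000 × 0.951 = 14265
Band 3: 16200 × 0.943 = 15277
Band 4: 23800 × 0.947 = 22539
Band 5: 13900 × 0.934 = 12983
Band 6: 12800 × 0.95 = 12160
Band 7: 9300 × 0.916 + 9500 × 0.308 = 8519 + 2926 = 11445
→ [20068, 14265, 15277, 22539, 12983, 12160, 11445]
Scenario B total after 1 period: 108737
Difference B − A = 108737 − 107117 = 1620

1620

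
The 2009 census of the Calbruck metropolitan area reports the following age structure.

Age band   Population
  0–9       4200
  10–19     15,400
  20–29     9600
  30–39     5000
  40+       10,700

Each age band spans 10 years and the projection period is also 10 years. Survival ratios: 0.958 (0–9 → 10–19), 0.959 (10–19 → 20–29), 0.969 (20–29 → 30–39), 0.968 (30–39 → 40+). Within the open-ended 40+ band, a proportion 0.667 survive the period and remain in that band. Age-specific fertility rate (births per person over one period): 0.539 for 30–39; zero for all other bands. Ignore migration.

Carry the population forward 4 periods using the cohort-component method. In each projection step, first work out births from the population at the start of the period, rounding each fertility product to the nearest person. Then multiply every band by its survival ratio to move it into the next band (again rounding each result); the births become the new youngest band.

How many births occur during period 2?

5014

— Period 1 —
Births: 5000 × 0.539 = 2695
10–19: 4200 × 0.958 = 4024
20–29: 15400 × 0.959 = 14769
30–39: 9600 × 0.969 = 9302
40+: 5000 × 0.968 + 10700 × 0.667 = 4840 + 7137 = 11977
Population now: 0–9=2695, 10–19=4024, 20–29=14769, 30–39=9302, 40+=11977
— Period 2 —
Births: 9302 × 0.539 = 5014
10–19: 2695 × 0.958 = 2582
20–29: 4024 × 0.959 = 3859
30–39: 14769 × 0.969 = 14311
40+: 9302 × 0.968 + 11977 × 0.667 = 9004 + 7989 = 16993
Population now: 0–9=5014, 10–19=2582, 20–29=3859, 30–39=14311, 40+=16993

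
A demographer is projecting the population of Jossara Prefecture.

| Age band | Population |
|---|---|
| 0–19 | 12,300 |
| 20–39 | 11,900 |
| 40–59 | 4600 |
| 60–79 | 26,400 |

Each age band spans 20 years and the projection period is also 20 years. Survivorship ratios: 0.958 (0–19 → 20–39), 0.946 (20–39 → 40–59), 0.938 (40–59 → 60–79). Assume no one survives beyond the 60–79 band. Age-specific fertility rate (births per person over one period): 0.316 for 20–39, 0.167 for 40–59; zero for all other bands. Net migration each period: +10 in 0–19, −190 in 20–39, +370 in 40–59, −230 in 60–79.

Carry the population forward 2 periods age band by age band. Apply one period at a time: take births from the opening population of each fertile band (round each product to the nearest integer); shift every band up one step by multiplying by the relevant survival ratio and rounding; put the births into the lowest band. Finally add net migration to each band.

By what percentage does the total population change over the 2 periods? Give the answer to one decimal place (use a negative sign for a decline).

Numbering the groups 1..4 from youngest to oldest:
— Period 1 —
Births: 11900 × 0.316 = 3760, 4600 × 0.167 = 768 → total 4528
Group 2: 12300 × 0.958 = 11783
Group 3: 11900 × 0.946 = 11257
Group 4: 4600 × 0.938 = 4315
Net migration: Group 1 + 10 → 4538; Group 2 − 190 → 11593; Group 3 + 370 → 11627; Group 4 − 230 → 4085
Population now: 0–19=4538, 20–39=11593, 40–59=11627, 60–79=4085
— Period 2 —
Births: 11593 × 0.316 = 3663, 11627 × 0.167 = 1942 → total 5605
Group 2: 4538 × 0.958 = 4347
Group 3: 11593 × 0.946 = 10967
Group 4: 11627 × 0.938 = 10906
Net migration: Group 1 + 10 → 5615; Group 2 − 190 → 4157; Group 3 + 370 → 11337; Group 4 − 230 → 10676
Population now: 0–19=5615, 20–39=4157, 40–59=11337, 60–79=10676
Total: 55200 → 31785; change = -23415; percentage change = -42.4%

-42.4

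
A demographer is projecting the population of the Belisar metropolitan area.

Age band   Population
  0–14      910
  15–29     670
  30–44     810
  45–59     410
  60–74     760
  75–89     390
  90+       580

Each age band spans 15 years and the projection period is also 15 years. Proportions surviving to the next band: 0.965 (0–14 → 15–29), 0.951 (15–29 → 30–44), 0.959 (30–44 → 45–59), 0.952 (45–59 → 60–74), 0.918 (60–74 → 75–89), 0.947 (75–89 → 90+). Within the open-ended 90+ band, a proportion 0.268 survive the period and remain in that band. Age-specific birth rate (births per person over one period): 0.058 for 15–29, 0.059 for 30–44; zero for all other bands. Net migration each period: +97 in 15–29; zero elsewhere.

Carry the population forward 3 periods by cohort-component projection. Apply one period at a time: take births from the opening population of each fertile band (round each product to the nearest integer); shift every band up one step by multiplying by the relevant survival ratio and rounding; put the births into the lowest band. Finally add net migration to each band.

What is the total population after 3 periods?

3130

Call the bands 1 to 7, youngest first.
Period 1:
Births: 670 × 0.058 = 39, 810 × 0.059 = 48 → total 87
Band 2: 910 × 0.965 = 878
Band 3: 670 × 0.951 = 637
Band 4: 810 × 0.959 = 777
Band 5: 410 × 0.952 = 390
Band 6: 760 × 0.918 = 698
Band 7: 390 × 0.947 + 580 × 0.268 = 369 + 155 = 524
Net migration: Band 2 + 97 → 975
Giving 87 / 975 / 637 / 777 / 390 / 698 / 524.
Period 2:
Births: 975 × 0.058 = 57, 637 × 0.059 = 38 → total 95
Band 2: 87 × 0.965 = 84
Band 3: 975 × 0.951 = 927
Band 4: 637 × 0.959 = 611
Band 5: 777 × 0.952 = 740
Band 6: 390 × 0.918 = 358
Band 7: 698 × 0.947 + 524 × 0.268 = 661 + 140 = 801
Net migration: Band 2 + 97 → 181
Giving 95 / 181 / 927 / 611 / 740 / 358 / 801.
Period 3:
Births: 181 × 0.058 = 10, 927 × 0.059 = 55 → total 65
Band 2: 95 × 0.965 = 92
Band 3: 181 × 0.951 = 172
Band 4: 927 × 0.959 = 889
Band 5: 611 × 0.952 = 582
Band 6: 740 × 0.918 = 679
Band 7: 358 × 0.947 + 801 × 0.268 = 339 + 215 = 554
Net migration: Band 2 + 97 → 189
Giving 65 / 189 / 172 / 889 / 582 / 679 / 554.
Total after period 3: 65 + 189 + 172 + 889 + 582 + 679 + 554 = 3130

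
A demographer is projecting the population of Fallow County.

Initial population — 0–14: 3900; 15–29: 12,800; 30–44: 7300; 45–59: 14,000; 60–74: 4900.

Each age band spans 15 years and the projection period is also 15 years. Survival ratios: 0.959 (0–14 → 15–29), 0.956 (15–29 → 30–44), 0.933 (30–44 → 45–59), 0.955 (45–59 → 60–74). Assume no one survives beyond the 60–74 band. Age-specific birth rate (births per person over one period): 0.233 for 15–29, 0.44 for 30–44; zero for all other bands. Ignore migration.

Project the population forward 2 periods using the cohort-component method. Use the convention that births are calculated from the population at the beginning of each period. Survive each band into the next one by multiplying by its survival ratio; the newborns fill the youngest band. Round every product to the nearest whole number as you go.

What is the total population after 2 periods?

Period 1:
Births: 12800 * 0.233 = 2982 ; 7300 * 0.44 = 3212 ⇒ total 6194
15–29: 3900 * 0.959 = 3740
30–44: 12800 * 0.956 = 12237
45–59: 7300 * 0.933 = 6811
60–74: 14000 * 0.955 = 13370
Population now: 0–14=6194, 15–29=3740, 30–44=12237, 45–59=6811, 60–74=13370
Period 2:
Births: 3740 * 0.233 = 871 ; 12237 * 0.44 = 5384 ⇒ total 6255
15–29: 6194 * 0.959 = 5940
30–44: 3740 * 0.956 = 3575
45–59: 12237 * 0.933 = 11417
60–74: 6811 * 0.955 = 6505
Population now: 0–14=6255, 15–29=5940, 30–44=3575, 45–59=11417, 60–74=6505
Total after period 2: 6255 + 5940 + 3575 + 11417 + 6505 = 33692

33692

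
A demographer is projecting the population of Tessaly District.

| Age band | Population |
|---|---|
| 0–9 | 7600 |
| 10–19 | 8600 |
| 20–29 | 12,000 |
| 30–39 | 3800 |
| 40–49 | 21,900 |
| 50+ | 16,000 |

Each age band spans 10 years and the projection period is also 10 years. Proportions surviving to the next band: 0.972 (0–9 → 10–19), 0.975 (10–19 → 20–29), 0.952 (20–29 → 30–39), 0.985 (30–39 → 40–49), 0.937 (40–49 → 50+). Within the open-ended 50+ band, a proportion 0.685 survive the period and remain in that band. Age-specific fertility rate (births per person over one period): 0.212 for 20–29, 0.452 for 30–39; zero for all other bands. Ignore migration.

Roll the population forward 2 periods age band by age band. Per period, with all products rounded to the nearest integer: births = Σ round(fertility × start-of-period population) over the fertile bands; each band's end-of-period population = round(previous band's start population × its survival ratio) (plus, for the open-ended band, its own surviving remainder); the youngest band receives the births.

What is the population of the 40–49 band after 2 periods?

11253

Numbering the bands 1..6 from youngest to oldest:
[period 1]
Births: 12000 × 0.212 = 2544, 3800 × 0.452 = 1718 ⇒ total 4262
Band 2: 7600 × 0.972 = 7387
Band 3: 8600 × 0.975 = 8385
Band 4: 12000 × 0.952 = 11424
Band 5: 3800 × 0.985 = 3743
Band 6: 21900 × 0.937 + 16000 × 0.685 = 20520 + 10960 = 31480
Giving 4262 / 7387 / 8385 / 11424 / 3743 / 31480.
[period 2]
Births: 8385 × 0.212 = 1778, 11424 × 0.452 = 5164 ⇒ total 6942
Band 2: 4262 × 0.972 = 4143
Band 3: 7387 × 0.975 = 7202
Band 4: 8385 × 0.952 = 7983
Band 5: 11424 × 0.985 = 11253
Band 6: 3743 × 0.937 + 31480 × 0.685 = 3507 + 21564 = 25071
Giving 6942 / 4143 / 7202 / 7983 / 11253 / 25071.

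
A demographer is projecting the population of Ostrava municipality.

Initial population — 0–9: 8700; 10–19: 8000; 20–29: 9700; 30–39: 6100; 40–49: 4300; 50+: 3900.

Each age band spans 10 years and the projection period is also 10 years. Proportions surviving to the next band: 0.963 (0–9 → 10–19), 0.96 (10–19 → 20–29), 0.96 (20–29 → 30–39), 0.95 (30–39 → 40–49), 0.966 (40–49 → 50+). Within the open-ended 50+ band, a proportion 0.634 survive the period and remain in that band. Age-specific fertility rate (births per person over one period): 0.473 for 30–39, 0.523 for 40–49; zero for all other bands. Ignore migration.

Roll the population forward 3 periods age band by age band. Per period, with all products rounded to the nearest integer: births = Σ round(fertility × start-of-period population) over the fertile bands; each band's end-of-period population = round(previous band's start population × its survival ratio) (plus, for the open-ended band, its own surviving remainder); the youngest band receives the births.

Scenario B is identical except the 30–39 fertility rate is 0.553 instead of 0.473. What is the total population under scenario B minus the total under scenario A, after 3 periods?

[period 1]
Births: 6100 × 0.473 = 2885, 4300 × 0.523 = 2249 ⇒ total 5134
10–19: 8700 × 0.963 = 8378
20–29: 8000 × 0.96 = 7680
30–39: 9700 × 0.96 = 9312
40–49: 6100 × 0.95 = 5795
50+: 4300 × 0.966 + 3900 × 0.634 = 4154 + 2473 = 6627
Giving 5134 / 8378 / 7680 / 9312 / 5795 / 6627.
[period 2]
Births: 9312 × 0.473 = 4405, 5795 × 0.523 = 3031 ⇒ total 7436
10–19: 5134 × 0.963 = 4944
20–29: 8378 × 0.96 = 8043
30–39: 7680 × 0.96 = 7373
40–49: 9312 × 0.95 = 8846
50+: 5795 × 0.966 + 6627 × 0.634 = 5598 + 4202 = 9800
Giving 7436 / 4944 / 8043 / 7373 / 8846 / 9800.
[period 3]
Births: 7373 × 0.473 = 3487, 8846 × 0.523 = 4626 ⇒ total 8113
10–19: 7436 × 0.963 = 7161
20–29: 4944 × 0.96 = 4746
30–39: 8043 × 0.96 = 7721
40–49: 7373 × 0.95 = 7004
50+: 8846 × 0.966 + 9800 × 0.634 = 8545 + 6213 = 14758
Giving 8113 / 7161 / 4746 / 7721 / 7004 / 14758.
Scenario A total after 3 periods: 49503
Scenario B projection —
[period 1]
Births: 6100 × 0.553 = 3373, 4300 × 0.523 = 2249 ⇒ total 5622
10–19: 8700 × 0.963 = 8378
20–29: 8000 × 0.96 = 7680
30–39: 9700 × 0.96 = 9312
40–49: 6100 × 0.95 = 5795
50+: 4300 × 0.966 + 3900 × 0.634 = 4154 + 2473 = 6627
Giving 5622 / 8378 / 7680 / 9312 / 5795 / 6627.
[period 2]
Births: 9312 × 0.553 = 5150, 5795 × 0.523 = 3031 ⇒ total 8181
10–19: 5622 × 0.963 = 5414
20–29: 8378 × 0.96 = 8043
30–39: 7680 × 0.96 = 7373
40–49: 9312 × 0.95 = 8846
50+: 5795 × 0.966 + 6627 × 0.634 = 5598 + 4202 = 9800
Giving 8181 / 5414 / 8043 / 7373 / 8846 / 9800.
[period 3]
Births: 7373 × 0.553 = 4077, 8846 × 0.523 = 4626 ⇒ total 8703
10–19: 8181 × 0.963 = 7878
20–29: 5414 × 0.96 = 5197
30–39: 8043 × 0.96 = 7721
40–49: 7373 × 0.95 = 7004
50+: 8846 × 0.966 + 9800 × 0.634 = 8545 + 6213 = 14758
Giving 8703 / 7878 / 5197 / 7721 / 7004 / 14758.
Scenario B total after 3 periods: 51261
Difference B − A = 51261 − 49503 = 1758

1758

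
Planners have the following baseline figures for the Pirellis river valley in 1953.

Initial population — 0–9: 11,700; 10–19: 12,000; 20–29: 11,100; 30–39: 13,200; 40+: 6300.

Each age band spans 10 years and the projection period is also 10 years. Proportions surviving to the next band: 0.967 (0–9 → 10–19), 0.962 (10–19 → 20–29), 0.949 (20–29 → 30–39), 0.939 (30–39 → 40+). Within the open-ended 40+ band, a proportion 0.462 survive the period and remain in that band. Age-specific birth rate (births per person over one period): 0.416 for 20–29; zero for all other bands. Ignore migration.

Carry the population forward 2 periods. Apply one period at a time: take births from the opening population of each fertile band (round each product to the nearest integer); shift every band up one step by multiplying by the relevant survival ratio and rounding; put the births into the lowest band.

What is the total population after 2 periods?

(Groups numbered youngest = 1 to oldest = 5.)
Period 1:
Births: 11100 × 0.416 = 4618
Group 2: 11700 × 0.967 = 11314
Group 3: 12000 × 0.962 = 11544
Group 4: 11100 × 0.949 = 10534
Group 5: 13200 × 0.939 + 6300 × 0.462 = 12395 + 2911 = 15306
End of period: [4618, 11314, 11544, 10534, 15306]
Period 2:
Births: 11544 × 0.416 = 4802
Group 2: 4618 × 0.967 = 4466
Group 3: 11314 × 0.962 = 10884
Group 4: 11544 × 0.949 = 10955
Group 5: 10534 × 0.939 + 15306 × 0.462 = 9891 + 7071 = 16962
End of period: [4802, 4466, 10884, 10955, 16962]
Total after period 2: 4802 + 4466 + 10884 + 10955 + 16962 = 48069

48069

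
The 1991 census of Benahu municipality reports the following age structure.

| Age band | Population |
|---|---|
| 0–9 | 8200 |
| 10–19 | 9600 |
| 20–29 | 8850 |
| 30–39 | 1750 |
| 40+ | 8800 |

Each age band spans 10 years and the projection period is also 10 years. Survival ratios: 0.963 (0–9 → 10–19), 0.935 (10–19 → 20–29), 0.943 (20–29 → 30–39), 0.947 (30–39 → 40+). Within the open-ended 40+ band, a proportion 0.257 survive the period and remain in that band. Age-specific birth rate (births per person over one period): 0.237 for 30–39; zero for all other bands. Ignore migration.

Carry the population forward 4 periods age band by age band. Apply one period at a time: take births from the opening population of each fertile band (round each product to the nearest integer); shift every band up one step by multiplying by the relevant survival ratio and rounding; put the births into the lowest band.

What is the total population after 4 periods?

14958

(Groups numbered youngest = 1 to oldest = 5.)
Period 1:
Births: 1750 × 0.237 = 415
Group 2: 8200 × 0.963 = 7897
Group 3: 9600 × 0.935 = 8976
Group 4: 8850 × 0.943 = 8346
Group 5: 1750 × 0.947 + 8800 × 0.257 = 1657 + 2262 = 3919
Population now: 0–9=415, 10–19=7897, 20–29=8976, 30–39=8346, 40+=3919
Period 2:
Births: 8346 × 0.237 = 1978
Group 2: 415 × 0.963 = 400
Group 3: 7897 × 0.935 = 7384
Group 4: 8976 × 0.943 = 8464
Group 5: 8346 × 0.947 + 3919 × 0.257 = 7904 + 1007 = 8911
Population now: 0–9=1978, 10–19=400, 20–29=7384, 30–39=8464, 40+=8911
Period 3:
Births: 8464 × 0.237 = 2006
Group 2: 1978 × 0.963 = 1905
Group 3: 400 × 0.935 = 374
Group 4: 7384 × 0.943 = 6963
Group 5: 8464 × 0.947 + 8911 × 0.257 = 8015 + 2290 = 10305
Population now: 0–9=2006, 10–19=1905, 20–29=374, 30–39=6963, 40+=10305
Period 4:
Births: 6963 × 0.237 = 1650
Group 2: 2006 × 0.963 = 1932
Group 3: 1905 × 0.935 = 1781
Group 4: 374 × 0.943 = 353
Group 5: 6963 × 0.947 + 10305 × 0.257 = 6594 + 2648 = 9242
Population now: 0–9=1650, 10–19=1932, 20–29=1781, 30–39=353, 40+=9242
Total after period 4: 1650 + 1932 + 1781 + 353 + 9242 = 14958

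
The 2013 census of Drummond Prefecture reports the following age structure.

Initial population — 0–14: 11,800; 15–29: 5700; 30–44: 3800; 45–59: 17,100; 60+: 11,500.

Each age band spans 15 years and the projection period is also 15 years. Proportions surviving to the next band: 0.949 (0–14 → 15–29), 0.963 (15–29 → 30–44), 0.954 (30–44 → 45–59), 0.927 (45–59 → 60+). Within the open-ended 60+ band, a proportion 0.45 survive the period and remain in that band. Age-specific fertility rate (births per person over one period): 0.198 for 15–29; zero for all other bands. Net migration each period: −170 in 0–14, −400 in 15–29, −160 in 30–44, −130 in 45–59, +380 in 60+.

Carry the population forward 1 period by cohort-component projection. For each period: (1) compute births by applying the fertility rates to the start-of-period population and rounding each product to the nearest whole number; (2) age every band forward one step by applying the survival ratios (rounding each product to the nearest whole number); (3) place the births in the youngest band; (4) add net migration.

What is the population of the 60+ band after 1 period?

[period 1]
Births: 5700 × 0.198 = 1129
15–29: 11800 × 0.949 = 11198
30–44: 5700 × 0.963 = 5489
45–59: 3800 × 0.954 = 3625
60+: 17100 × 0.927 + 11500 × 0.45 = 15852 + 5175 = 21027
Net migration: 0–14 − 170 → 959; 15–29 − 400 → 10798; 30–44 − 160 → 5329; 45–59 − 130 → 3495; 60+ + 380 → 21407
Giving 959 / 10798 / 5329 / 3495 / 21407.

21407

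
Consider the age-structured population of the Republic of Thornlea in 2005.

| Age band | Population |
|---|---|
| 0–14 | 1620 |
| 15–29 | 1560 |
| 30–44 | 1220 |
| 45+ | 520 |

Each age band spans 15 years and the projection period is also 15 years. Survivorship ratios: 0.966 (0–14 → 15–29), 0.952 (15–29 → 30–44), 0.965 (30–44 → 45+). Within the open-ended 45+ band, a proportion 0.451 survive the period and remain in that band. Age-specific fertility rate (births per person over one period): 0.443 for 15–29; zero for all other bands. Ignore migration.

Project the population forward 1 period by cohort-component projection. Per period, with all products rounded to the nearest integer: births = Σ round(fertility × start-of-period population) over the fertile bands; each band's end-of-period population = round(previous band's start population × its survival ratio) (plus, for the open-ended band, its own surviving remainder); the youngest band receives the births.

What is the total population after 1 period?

5153

Numbering the groups 1..4 from youngest to oldest:
After projecting period 1:
Births: 1560 * 0.443 = 691
Group 2: 1620 * 0.966 = 1565
Group 3: 1560 * 0.952 = 1485
Group 4: 1220 * 0.965 + 520 * 0.451 = 1177 + 235 = 1412
→ [691, 1565, 1485, 1412]
Total after period 1: 691 + 1565 + 1485 + 1412 = 5153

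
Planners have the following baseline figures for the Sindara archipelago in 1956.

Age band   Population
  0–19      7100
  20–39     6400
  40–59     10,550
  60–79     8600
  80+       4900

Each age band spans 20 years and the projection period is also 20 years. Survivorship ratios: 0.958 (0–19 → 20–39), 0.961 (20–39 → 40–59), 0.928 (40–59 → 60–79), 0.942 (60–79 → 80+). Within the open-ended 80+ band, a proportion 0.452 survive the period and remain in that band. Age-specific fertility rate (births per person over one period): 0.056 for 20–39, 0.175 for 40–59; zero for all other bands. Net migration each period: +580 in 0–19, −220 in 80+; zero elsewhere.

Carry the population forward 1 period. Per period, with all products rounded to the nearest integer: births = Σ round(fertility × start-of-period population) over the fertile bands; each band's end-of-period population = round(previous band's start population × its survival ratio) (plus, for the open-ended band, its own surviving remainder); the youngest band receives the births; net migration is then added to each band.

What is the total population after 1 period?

35622

After projecting period 1:
Births: 6400 * 0.056 = 358, 10550 * 0.175 = 1846 → total 2204
20–39: 7100 * 0.958 = 6802
40–59: 6400 * 0.961 = 6150
60–79: 10550 * 0.928 = 9790
80+: 8600 * 0.942 + 4900 * 0.452 = 8101 + 2215 = 10316
Net migration: 0–19 + 580 → 2784; 80+ − 220 → 10096
→ [2784, 6802, 6150, 9790, 10096]
Total after period 1: 2784 + 6802 + 6150 + 9790 + 10096 = 35622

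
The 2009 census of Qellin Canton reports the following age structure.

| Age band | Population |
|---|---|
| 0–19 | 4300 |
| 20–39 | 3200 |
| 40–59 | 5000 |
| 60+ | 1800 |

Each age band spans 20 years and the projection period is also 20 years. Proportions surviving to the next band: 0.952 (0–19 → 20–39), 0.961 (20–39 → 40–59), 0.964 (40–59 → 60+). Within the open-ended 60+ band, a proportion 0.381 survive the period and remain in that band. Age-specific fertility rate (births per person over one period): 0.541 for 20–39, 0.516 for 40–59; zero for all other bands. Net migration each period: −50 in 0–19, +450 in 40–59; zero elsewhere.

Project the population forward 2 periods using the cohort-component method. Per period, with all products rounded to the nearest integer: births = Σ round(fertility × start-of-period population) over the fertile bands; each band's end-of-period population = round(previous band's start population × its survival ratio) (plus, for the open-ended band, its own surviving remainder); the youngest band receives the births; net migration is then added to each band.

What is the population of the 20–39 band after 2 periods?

[period 1]
Births: 3200 × 0.541 = 1731  |  5000 × 0.516 = 2580 → 4311
20–39: 4300 × 0.952 = 4094
40–59: 3200 × 0.961 = 3075
60+: 5000 × 0.964 + 1800 × 0.381 = 4820 + 686 = 5506
Net migration: 0–19 − 50 → 4261; 40–59 + 450 → 3525
Giving 4261 / 4094 / 3525 / 5506.
[period 2]
Births: 4094 × 0.541 = 2215  |  3525 × 0.516 = 1819 → 4034
20–39: 4261 × 0.952 = 4056
40–59: 4094 × 0.961 = 3934
60+: 3525 × 0.964 + 5506 × 0.381 = 3398 + 2098 = 5496
Net migration: 0–19 − 50 → 3984; 40–59 + 450 → 4384
Giving 3984 / 4056 / 4384 / 5496.

4056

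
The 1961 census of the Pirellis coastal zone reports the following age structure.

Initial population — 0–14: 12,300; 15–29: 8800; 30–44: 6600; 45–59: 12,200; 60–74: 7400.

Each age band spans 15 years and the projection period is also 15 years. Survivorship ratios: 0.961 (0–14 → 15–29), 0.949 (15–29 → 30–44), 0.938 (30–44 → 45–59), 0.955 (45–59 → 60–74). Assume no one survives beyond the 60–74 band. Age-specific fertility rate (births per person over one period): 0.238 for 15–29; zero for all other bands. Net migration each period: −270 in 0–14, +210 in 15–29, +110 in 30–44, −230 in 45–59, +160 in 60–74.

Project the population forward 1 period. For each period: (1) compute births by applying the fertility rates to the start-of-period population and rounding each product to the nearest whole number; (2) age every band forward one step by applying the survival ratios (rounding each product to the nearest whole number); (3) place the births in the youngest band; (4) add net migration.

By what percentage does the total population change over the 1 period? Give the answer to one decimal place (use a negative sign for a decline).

-15.2

Call the groups 1 to 5, youngest first.
After projecting period 1:
Births: 8800 × 0.238 = 2094
Group 2: 12300 × 0.961 = 11820
Group 3: 8800 × 0.949 = 8351
Group 4: 6600 × 0.938 = 6191
Group 5: 12200 × 0.955 = 11651
Net migration: Group 1 − 270 → 1824; Group 2 + 210 → 12030; Group 3 + 110 → 8461; Group 4 − 230 → 5961; Group 5 + 160 → 11811
Giving 1824 / 12030 / 8461 / 5961 / 11811.
Total: 47300 → 40087; change = -7213; percentage change = -15.2%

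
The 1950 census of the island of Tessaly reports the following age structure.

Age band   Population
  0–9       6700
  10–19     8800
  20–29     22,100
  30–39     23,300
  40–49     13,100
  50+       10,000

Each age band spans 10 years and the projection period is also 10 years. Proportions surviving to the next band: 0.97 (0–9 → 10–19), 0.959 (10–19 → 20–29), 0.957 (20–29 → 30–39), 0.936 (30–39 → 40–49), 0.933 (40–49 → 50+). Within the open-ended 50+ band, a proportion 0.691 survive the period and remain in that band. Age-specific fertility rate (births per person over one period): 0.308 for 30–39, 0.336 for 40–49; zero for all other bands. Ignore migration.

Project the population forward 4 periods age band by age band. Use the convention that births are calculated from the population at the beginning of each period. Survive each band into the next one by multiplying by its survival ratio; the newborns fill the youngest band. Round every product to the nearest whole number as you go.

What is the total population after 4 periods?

77852

Period 1.
Births: 23300 × 0.308 = 7176, 13100 × 0.336 = 4402 ⇒ total 11578
10–19: 6700 × 0.97 = 6499
20–29: 8800 × 0.959 = 8439
30–39: 22100 × 0.957 = 21150
40–49: 23300 × 0.936 = 21809
50+: 13100 × 0.933 + 10000 × 0.691 = 12222 + 6910 = 19132
Giving 11578 / 6499 / 8439 / 21150 / 21809 / 19132.
Period 2.
Births: 21150 × 0.308 = 6514, 21809 × 0.336 = 7328 ⇒ total 13842
10–19: 11578 × 0.97 = 11231
20–29: 6499 × 0.959 = 6233
30–39: 8439 × 0.957 = 8076
40–49: 21150 × 0.936 = 19796
50+: 21809 × 0.933 + 19132 × 0.691 = 20348 + 13220 = 33568
Giving 13842 / 11231 / 6233 / 8076 / 19796 / 33568.
Period 3.
Births: 8076 × 0.308 = 2487, 19796 × 0.336 = 6651 ⇒ total 9138
10–19: 13842 × 0.97 = 13427
20–29: 11231 × 0.959 = 10771
30–39: 6233 × 0.957 = 5965
40–49: 8076 × 0.936 = 7559
50+: 19796 × 0.933 + 33568 × 0.691 = 18470 + 23195 = 41665
Giving 9138 / 13427 / 10771 / 5965 / 7559 / 41665.
Period 4.
Births: 5965 × 0.308 = 1837, 7559 × 0.336 = 2540 ⇒ total 4377
10–19: 9138 × 0.97 = 8864
20–29: 13427 × 0.959 = 12876
30–39: 10771 × 0.957 = 10308
40–49: 5965 × 0.936 = 5583
50+: 7559 × 0.933 + 41665 × 0.691 = 7053 + 28791 = 35844
Giving 4377 / 8864 / 12876 / 10308 / 5583 / 35844.
Total after period 4: 4377 + 8864 + 12876 + 10308 + 5583 + 35844 = 77852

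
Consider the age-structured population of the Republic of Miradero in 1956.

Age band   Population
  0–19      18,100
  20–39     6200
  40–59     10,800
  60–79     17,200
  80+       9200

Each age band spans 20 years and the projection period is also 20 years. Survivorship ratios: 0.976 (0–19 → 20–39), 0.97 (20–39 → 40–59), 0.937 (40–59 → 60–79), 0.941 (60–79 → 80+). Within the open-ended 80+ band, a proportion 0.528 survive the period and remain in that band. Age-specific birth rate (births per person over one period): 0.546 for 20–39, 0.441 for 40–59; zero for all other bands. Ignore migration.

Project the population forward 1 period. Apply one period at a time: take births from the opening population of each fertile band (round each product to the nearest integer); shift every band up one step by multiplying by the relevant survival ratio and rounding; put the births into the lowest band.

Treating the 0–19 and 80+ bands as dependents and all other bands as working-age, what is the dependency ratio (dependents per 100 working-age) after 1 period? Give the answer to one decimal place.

Numbering the bands 1..5 from youngest to oldest:
After projecting period 1:
Births: 6200 * 0.546 = 3385 ; 10800 * 0.441 = 4763 → total 8148
Band 2: 18100 * 0.976 = 17666
Band 3: 6200 * 0.97 = 6014
Band 4: 10800 * 0.937 = 10120
Band 5: 17200 * 0.941 + 9200 * 0.528 = 16185 + 4858 = 21043
End of period: [8148, 17666, 6014, 10120, 21043]
Dependents (band 0–19 + band 80+) = 8148 + 21043 = 29191; working-age = 33800; ratio = 29191/33800 × 100 = 86.4

86.4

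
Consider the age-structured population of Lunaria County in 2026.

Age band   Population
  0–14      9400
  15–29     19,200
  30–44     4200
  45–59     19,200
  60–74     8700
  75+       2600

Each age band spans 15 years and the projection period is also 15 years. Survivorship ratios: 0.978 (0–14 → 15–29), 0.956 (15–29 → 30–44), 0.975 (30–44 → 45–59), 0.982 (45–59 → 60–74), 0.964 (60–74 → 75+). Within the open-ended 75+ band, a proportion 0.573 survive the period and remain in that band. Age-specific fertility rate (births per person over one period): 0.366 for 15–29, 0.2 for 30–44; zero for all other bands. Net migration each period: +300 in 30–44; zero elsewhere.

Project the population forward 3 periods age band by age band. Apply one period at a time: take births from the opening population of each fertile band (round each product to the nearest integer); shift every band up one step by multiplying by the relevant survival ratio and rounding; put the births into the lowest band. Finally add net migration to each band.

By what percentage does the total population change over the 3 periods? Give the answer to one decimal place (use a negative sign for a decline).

0.3

After projecting period 1:
Births: 19200 × 0.366 = 7027, 4200 × 0.2 = 840 ⇒ total 7867
15–29: 9400 × 0.978 = 9193
30–44: 19200 × 0.956 = 18355
45–59: 4200 × 0.975 = 4095
60–74: 19200 × 0.982 = 18854
75+: 8700 × 0.964 + 2600 × 0.573 = 8387 + 1490 = 9877
Net migration: 30–44 + 300 → 18655
Giving 7867 / 9193 / 18655 / 4095 / 18854 / 9877.
After projecting period 2:
Births: 9193 × 0.366 = 3365, 18655 × 0.2 = 3731 ⇒ total 7096
15–29: 7867 × 0.978 = 7694
30–44: 9193 × 0.956 = 8789
45–59: 18655 × 0.975 = 18189
60–74: 4095 × 0.982 = 4021
75+: 18854 × 0.964 + 9877 × 0.573 = 18175 + 5660 = 23835
Net migration: 30–44 + 300 → 9089
Giving 7096 / 7694 / 9089 / 18189 / 4021 / 23835.
After projecting period 3:
Births: 7694 × 0.366 = 2816, 9089 × 0.2 = 1818 ⇒ total 4634
15–29: 7096 × 0.978 = 6940
30–44: 7694 × 0.956 = 7355
45–59: 9089 × 0.975 = 8862
60–74: 18189 × 0.982 = 17862
75+: 4021 × 0.964 + 23835 × 0.573 = 3876 + 13657 = 17533
Net migration: 30–44 + 300 → 7655
Giving 4634 / 6940 / 7655 / 8862 / 17862 / 17533.
Total: 63300 → 63486; change = 186; percentage change = 0.3%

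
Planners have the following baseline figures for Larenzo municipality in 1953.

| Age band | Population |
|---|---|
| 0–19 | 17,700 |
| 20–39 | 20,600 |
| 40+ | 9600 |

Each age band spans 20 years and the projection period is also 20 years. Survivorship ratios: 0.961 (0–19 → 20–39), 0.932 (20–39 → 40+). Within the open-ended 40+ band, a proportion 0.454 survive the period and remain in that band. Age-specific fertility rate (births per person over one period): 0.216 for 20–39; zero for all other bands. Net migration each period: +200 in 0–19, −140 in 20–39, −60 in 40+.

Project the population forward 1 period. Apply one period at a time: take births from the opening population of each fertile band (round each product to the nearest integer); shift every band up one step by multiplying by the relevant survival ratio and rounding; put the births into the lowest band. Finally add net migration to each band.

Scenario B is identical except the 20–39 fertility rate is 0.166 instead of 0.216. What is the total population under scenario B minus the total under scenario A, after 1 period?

-1030

Call the bands 1 to 3, youngest first.
Period 1.
Births: 20600 × 0.216 = 4450
Band 2: 17700 × 0.961 = 17010
Band 3: 20600 × 0.932 + 9600 × 0.454 = 19199 + 4358 = 23557
Net migration: Band 1 + 200 → 4650; Band 2 − 140 → 16870; Band 3 − 60 → 23497
→ [4650, 16870, 23497]
Scenario A total after 1 period: 45017
Scenario B projection —
Period 1.
Births: 20600 × 0.166 = 3420
Band 2: 17700 × 0.961 = 17010
Band 3: 20600 × 0.932 + 9600 × 0.454 = 19199 + 4358 = 23557
Net migration: Band 1 + 200 → 3620; Band 2 − 140 → 16870; Band 3 − 60 → 23497
→ [3620, 16870, 23497]
Scenario B total after 1 period: 43987
Difference B − A = 43987 − 45017 = -1030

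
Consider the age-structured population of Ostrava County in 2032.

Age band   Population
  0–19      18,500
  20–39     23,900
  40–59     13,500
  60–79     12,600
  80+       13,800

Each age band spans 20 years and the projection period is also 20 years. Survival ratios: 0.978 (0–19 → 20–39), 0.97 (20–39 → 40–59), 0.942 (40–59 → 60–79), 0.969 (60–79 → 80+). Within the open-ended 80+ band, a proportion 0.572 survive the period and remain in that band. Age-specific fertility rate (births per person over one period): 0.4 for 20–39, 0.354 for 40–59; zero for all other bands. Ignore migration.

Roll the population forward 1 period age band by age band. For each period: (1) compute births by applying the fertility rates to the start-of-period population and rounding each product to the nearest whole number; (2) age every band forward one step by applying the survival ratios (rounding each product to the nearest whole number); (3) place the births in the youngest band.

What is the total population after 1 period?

88435

(Groups numbered youngest = 1 to oldest = 5.)
— Period 1 —
Births: 23900 × 0.4 = 9560  |  13500 × 0.354 = 4779 → total 14339
Group 2: 18500 × 0.978 = 18093
Group 3: 23900 × 0.97 = 23183
Group 4: 13500 × 0.942 = 12717
Group 5: 12600 × 0.969 + 13800 × 0.572 = 12209 + 7894 = 20103
→ [14339, 18093, 23183, 12717, 20103]
Total after period 1: 14339 + 18093 + 23183 + 12717 + 20103 = 88435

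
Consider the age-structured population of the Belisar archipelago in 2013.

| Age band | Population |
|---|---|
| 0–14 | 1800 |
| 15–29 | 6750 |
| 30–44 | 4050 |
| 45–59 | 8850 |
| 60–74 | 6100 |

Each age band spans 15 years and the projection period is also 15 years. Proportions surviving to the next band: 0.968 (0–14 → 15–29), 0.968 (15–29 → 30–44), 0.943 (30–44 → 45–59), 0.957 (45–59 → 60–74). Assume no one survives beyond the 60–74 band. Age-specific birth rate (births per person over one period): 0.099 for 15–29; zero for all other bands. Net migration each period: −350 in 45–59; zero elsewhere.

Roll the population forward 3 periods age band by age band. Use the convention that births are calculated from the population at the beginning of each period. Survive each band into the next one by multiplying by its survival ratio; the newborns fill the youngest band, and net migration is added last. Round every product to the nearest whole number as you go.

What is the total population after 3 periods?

7658

[period 1]
Births: 6750 × 0.099 = 668
15–29: 1800 × 0.968 = 1742
30–44: 6750 × 0.968 = 6534
45–59: 4050 × 0.943 = 3819
60–74: 8850 × 0.957 = 8469
Net migration: 45–59 − 350 → 3469
Giving 668 / 1742 / 6534 / 3469 / 8469.
[period 2]
Births: 1742 × 0.099 = 172
15–29: 668 × 0.968 = 647
30–44: 1742 × 0.968 = 1686
45–59: 6534 × 0.943 = 6162
60–74: 3469 × 0.957 = 3320
Net migration: 45–59 − 350 → 5812
Giving 172 / 647 / 1686 / 5812 / 3320.
[period 3]
Births: 647 × 0.099 = 64
15–29: 172 × 0.968 = 166
30–44: 647 × 0.968 = 626
45–59: 1686 × 0.943 = 1590
60–74: 5812 × 0.957 = 5562
Net migration: 45–59 − 350 → 1240
Giving 64 / 166 / 626 / 1240 / 5562.
Total after period 3: 64 + 166 + 626 + 1240 + 5562 = 7658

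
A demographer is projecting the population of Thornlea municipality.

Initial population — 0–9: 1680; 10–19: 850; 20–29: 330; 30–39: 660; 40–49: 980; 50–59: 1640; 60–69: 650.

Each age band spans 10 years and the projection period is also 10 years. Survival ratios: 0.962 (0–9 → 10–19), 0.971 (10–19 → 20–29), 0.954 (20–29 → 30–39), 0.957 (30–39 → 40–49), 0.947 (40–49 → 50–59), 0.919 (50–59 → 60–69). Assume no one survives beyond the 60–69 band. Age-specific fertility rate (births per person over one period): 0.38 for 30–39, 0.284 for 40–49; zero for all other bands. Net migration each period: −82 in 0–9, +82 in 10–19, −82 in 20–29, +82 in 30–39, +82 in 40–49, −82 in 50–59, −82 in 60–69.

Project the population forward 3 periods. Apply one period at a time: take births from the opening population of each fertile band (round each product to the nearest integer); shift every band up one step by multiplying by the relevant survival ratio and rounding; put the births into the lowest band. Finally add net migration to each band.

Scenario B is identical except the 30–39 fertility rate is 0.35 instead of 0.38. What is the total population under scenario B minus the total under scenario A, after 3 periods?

— Period 1 —
Births: 660 × 0.38 = 251  |  980 × 0.284 = 278 — total 529
10–19: 1680 × 0.962 = 1616
20–29: 850 × 0.971 = 825
30–39: 330 × 0.954 = 315
40–49: 660 × 0.957 = 632
50–59: 980 × 0.947 = 928
60–69: 1640 × 0.919 = 1507
Net migration: 0–9 − 82 → 447; 10–19 + 82 → 1698; 20–29 − 82 → 743; 30–39 + 82 → 397; 40–49 + 82 → 714; 50–59 − 82 → 846; 60–69 − 82 → 1425
End of period: [447, 1698, 743, 397, 714, 846, 1425]
— Period 2 —
Births: 397 × 0.38 = 151  |  714 × 0.284 = 203 — total 354
10–19: 447 × 0.962 = 430
20–29: 1698 × 0.971 = 1649
30–39: 743 × 0.954 = 709
40–49: 397 × 0.957 = 380
50–59: 714 × 0.947 = 676
60–69: 846 × 0.919 = 777
Net migration: 0–9 − 82 → 272; 10–19 + 82 → 512; 20–29 − 82 → 1567; 30–39 + 82 → 791; 40–49 + 82 → 462; 50–59 − 82 → 594; 60–69 − 82 → 695
End of period: [272, 512, 1567, 791, 462, 594, 695]
— Period 3 —
Births: 791 × 0.38 = 301  |  462 × 0.284 = 131 — total 432
10–19: 272 × 0.962 = 262
20–29: 512 × 0.971 = 497
30–39: 1567 × 0.954 = 1495
40–49: 791 × 0.957 = 757
50–59: 462 × 0.947 = 438
60–69: 594 × 0.919 = 546
Net migration: 0–9 − 82 → 350; 10–19 + 82 → 344; 20–29 − 82 → 415; 30–39 + 82 → 1577; 40–49 + 82 → 839; 50–59 − 82 → 356; 60–69 − 82 → 464
End of period: [350, 344, 415, 1577, 839, 356, 464]
Scenario A total after 3 periods: 4345
Scenario B projection —
— Period 1 —
Births: 660 × 0.35 = 231  |  980 × 0.284 = 278 — total 509
10–19: 1680 × 0.962 = 1616
20–29: 850 × 0.971 = 825
30–39: 330 × 0.954 = 315
40–49: 660 × 0.957 = 632
50–59: 980 × 0.947 = 928
60–69: 1640 × 0.919 = 1507
Net migration: 0–9 − 82 → 427; 10–19 + 82 → 1698; 20–29 − 82 → 743; 30–39 + 82 → 397; 40–49 + 82 → 714; 50–59 − 82 → 846; 60–69 − 82 → 1425
End of period: [427, 1698, 743, 397, 714, 846, 1425]
— Period 2 —
Births: 397 × 0.35 = 139  |  714 × 0.284 = 203 — total 342
10–19: 427 × 0.962 = 411
20–29: 1698 × 0.971 = 1649
30–39: 743 × 0.954 = 709
40–49: 397 × 0.957 = 380
50–59: 714 × 0.947 = 676
60–69: 846 × 0.919 = 777
Net migration: 0–9 − 82 → 260; 10–19 + 82 → 493; 20–29 − 82 → 1567; 30–39 + 82 → 791; 40–49 + 82 → 462; 50–59 − 82 → 594; 60–69 − 82 → 695
End of period: [260, 493, 1567, 791, 462, 594, 695]
— Period 3 —
Births: 791 × 0.35 = 277  |  462 × 0.284 = 131 — total 408
10–19: 260 × 0.962 = 250
20–29: 493 × 0.971 = 479
30–39: 1567 × 0.954 = 1495
40–49: 791 × 0.957 = 757
50–59: 462 × 0.947 = 438
60–69: 594 × 0.919 = 546
Net migration: 0–9 − 82 → 326; 10–19 + 82 → 332; 20–29 − 82 → 397; 30–39 + 82 → 1577; 40–49 + 82 → 839; 50–59 − 82 → 356; 60–69 − 82 → 464
End of period: [326, 332, 397, 1577, 839, 356, 464]
Scenario B total after 3 periods: 4291
Difference B − A = 4291 − 4345 = -54

-54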